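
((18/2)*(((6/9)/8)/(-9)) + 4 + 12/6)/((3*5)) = 71/180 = 0.39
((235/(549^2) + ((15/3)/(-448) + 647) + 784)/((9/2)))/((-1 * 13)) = -193223162563/7899117408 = -24.46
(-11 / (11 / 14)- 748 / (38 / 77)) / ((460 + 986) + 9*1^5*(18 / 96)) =-22144 / 20957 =-1.06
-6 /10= -0.60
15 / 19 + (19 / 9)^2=8074 / 1539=5.25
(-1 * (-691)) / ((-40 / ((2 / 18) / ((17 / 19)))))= -13129 / 6120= -2.15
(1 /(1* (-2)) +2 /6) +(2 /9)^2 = -0.12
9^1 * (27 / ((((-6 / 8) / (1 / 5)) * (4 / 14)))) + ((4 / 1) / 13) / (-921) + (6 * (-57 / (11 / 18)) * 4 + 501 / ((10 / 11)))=-1914.25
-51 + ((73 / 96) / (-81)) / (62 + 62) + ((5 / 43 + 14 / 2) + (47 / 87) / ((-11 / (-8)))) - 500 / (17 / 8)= -62683816538573 / 224846430336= -278.79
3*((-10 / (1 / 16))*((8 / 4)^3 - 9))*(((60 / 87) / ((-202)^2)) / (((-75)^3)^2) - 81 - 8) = -29990127107812499968 / 702016083984375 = -42720.00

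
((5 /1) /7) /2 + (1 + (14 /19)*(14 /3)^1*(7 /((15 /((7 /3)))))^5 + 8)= 2152983592631 /147253443750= 14.62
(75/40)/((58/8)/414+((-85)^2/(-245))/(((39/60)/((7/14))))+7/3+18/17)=-33624045/345651407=-0.10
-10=-10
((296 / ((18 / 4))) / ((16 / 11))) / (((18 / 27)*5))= 407 / 30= 13.57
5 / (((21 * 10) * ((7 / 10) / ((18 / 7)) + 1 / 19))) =570 / 7777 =0.07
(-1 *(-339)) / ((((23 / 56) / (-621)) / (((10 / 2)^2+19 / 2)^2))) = -610084062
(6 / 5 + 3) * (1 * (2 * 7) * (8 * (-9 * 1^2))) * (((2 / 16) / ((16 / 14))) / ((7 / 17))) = -22491 / 20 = -1124.55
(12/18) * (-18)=-12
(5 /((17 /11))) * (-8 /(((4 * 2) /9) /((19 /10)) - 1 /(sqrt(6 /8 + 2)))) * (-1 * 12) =-2297.48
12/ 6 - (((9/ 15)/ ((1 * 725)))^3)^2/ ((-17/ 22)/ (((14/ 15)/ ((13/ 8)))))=5014646680488586426380002/ 2507323340244293212890625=2.00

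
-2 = -2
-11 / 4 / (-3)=11 / 12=0.92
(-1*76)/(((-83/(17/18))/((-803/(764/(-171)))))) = 4928011/31706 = 155.43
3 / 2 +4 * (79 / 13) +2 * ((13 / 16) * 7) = 3867 / 104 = 37.18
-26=-26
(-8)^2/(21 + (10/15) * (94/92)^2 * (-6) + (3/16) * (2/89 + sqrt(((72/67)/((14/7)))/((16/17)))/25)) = 102369172936954880000/26917347288098717503 - 1021418754508800 * sqrt(1139)/26917347288098717503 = 3.80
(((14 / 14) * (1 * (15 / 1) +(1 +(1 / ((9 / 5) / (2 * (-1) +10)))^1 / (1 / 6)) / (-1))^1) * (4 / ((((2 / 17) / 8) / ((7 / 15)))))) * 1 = -1607.82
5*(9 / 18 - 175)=-1745 / 2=-872.50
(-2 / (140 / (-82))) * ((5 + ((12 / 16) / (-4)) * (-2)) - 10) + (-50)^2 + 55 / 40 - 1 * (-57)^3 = 13138227 / 70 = 187688.96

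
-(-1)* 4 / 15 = 4 / 15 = 0.27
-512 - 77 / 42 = -3083 / 6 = -513.83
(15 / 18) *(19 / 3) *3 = 95 / 6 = 15.83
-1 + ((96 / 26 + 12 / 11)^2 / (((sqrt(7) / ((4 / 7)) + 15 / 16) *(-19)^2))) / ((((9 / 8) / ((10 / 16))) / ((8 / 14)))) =-1.00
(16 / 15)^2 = 256 / 225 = 1.14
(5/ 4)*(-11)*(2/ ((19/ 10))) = -275/ 19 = -14.47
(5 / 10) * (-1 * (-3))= 3 / 2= 1.50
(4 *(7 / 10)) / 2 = 7 / 5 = 1.40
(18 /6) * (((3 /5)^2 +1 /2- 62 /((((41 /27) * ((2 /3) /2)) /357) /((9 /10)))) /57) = -80676667 /38950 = -2071.29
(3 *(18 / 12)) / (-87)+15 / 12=1.20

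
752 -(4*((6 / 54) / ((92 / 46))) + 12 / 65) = 439682 / 585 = 751.59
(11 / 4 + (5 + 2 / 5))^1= 8.15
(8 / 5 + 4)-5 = 3 / 5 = 0.60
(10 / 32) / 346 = 0.00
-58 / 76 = -29 / 38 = -0.76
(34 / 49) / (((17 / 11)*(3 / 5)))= 110 / 147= 0.75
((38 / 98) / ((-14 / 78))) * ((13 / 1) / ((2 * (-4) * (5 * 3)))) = 3211 / 13720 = 0.23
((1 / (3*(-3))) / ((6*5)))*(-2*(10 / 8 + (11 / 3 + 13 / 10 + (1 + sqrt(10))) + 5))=sqrt(10) / 135 + 733 / 8100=0.11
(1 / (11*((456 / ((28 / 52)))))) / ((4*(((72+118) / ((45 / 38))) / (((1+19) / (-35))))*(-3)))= 1 / 31386784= 0.00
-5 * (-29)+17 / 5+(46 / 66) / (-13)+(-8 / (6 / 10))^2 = 2098609 / 6435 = 326.12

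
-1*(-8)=8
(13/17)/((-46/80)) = -520/391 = -1.33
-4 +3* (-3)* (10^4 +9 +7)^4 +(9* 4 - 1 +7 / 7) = -90577383875149792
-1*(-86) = 86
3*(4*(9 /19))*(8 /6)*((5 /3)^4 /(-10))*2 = -2000 /171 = -11.70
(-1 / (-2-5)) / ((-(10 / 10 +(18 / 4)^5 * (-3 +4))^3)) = -32768 / 1443582313799087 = -0.00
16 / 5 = 3.20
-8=-8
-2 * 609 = -1218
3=3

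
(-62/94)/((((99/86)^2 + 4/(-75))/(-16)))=275131200/33158077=8.30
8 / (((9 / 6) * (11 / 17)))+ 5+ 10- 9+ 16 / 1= 30.24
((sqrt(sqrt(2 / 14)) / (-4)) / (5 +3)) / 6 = -7^(3 / 4) / 1344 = -0.00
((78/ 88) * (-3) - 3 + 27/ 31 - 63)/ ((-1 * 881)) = 92463/ 1201684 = 0.08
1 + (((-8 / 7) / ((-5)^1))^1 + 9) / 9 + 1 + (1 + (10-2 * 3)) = 2528 / 315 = 8.03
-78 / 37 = -2.11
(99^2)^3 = 941480149401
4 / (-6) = -2 / 3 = -0.67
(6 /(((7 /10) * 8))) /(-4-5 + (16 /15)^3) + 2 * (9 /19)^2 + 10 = 1369465807 /132814066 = 10.31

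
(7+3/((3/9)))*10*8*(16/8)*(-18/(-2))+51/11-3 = 253458/11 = 23041.64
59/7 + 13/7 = 72/7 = 10.29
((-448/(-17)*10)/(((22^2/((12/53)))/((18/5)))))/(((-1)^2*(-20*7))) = -1728/545105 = -0.00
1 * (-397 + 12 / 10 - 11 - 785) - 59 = -6254 / 5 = -1250.80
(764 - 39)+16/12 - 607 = 358/3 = 119.33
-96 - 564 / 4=-237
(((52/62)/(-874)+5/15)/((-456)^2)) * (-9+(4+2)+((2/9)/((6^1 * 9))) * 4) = -2448325/513381663792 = -0.00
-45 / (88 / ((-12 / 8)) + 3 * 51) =-135 / 283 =-0.48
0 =0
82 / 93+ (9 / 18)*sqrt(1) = 257 / 186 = 1.38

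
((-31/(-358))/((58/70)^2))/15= 7595/903234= 0.01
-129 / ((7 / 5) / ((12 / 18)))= -430 / 7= -61.43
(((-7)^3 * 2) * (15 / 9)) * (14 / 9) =-48020 / 27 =-1778.52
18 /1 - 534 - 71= -587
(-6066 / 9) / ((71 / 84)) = -56616 / 71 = -797.41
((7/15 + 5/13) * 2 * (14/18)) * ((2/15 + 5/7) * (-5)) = -29548/5265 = -5.61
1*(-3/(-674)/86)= 3/57964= 0.00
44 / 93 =0.47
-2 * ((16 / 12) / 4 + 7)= -44 / 3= -14.67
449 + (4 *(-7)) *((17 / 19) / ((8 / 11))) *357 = -450251 / 38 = -11848.71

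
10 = 10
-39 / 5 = -7.80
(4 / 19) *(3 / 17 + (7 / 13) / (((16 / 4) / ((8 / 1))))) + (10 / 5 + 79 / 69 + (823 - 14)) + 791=464557235 / 289731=1603.41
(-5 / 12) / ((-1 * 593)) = 5 / 7116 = 0.00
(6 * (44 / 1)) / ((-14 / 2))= -264 / 7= -37.71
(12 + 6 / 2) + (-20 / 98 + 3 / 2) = 1597 / 98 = 16.30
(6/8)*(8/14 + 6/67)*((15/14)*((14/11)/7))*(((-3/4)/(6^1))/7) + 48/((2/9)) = 873638721/4044656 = 216.00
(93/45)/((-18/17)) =-527/270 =-1.95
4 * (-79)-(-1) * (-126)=-442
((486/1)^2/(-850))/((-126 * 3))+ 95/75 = 17866/8925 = 2.00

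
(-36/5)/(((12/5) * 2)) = -3/2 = -1.50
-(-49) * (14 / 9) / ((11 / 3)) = 686 / 33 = 20.79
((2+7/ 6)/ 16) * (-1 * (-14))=133/ 48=2.77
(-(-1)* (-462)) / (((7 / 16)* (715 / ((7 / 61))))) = -672 / 3965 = -0.17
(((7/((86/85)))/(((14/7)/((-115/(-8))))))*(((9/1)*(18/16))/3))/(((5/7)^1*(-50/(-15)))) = 1551879/22016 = 70.49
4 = 4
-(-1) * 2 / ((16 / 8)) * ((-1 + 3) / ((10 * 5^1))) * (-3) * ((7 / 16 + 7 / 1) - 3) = -213 / 400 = -0.53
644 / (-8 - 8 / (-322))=-25921 / 321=-80.75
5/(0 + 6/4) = 10/3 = 3.33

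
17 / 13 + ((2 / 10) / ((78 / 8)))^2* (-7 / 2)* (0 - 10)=10057 / 7605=1.32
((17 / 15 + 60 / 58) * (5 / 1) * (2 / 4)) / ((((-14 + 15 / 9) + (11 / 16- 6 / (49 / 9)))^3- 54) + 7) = -2044901505024 / 799403699225027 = -0.00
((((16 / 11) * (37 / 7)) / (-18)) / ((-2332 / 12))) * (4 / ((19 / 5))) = 5920 / 2558787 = 0.00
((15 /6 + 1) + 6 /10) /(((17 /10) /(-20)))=-820 /17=-48.24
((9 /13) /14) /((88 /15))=0.01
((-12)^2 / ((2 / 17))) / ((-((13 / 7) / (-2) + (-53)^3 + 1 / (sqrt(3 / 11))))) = 239904 * sqrt(33) / 13032806915887 + 9740839248 / 1184800628717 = 0.01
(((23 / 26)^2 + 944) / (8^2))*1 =638673 / 43264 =14.76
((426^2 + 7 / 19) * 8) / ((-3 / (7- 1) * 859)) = -55168816 / 16321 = -3380.24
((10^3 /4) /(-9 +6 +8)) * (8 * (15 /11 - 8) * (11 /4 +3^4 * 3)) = -7175900 /11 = -652354.55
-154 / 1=-154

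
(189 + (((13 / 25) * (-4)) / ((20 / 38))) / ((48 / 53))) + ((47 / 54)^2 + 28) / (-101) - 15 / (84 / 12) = 93910935359 / 515403000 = 182.21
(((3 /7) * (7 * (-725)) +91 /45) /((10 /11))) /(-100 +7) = 537812 /20925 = 25.70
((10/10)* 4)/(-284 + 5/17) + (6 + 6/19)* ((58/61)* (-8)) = -268623452/5589857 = -48.06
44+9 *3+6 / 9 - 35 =110 / 3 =36.67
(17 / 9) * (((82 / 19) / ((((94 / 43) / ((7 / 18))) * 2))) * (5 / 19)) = 1048985 / 5497308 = 0.19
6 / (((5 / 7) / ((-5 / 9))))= -14 / 3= -4.67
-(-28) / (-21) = -1.33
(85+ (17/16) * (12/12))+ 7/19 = 26275/304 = 86.43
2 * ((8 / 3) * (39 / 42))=104 / 21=4.95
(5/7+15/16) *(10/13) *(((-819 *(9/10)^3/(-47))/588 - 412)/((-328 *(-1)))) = -20060052053/12569589760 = -1.60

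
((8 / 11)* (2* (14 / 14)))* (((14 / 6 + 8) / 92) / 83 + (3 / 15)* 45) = 824812 / 62997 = 13.09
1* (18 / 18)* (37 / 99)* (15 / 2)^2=925 / 44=21.02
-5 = -5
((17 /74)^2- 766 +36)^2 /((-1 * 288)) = -1775281765609 /959570432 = -1850.08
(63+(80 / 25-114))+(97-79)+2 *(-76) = -909 / 5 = -181.80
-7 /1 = -7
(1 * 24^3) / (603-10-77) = 1152 / 43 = 26.79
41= 41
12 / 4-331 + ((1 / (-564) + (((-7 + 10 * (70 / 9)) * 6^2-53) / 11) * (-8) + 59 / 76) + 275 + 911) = -28165613 / 29469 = -955.77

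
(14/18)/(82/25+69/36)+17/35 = 104009/163695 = 0.64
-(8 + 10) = -18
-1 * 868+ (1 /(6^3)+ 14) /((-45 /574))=-1017331 /972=-1046.64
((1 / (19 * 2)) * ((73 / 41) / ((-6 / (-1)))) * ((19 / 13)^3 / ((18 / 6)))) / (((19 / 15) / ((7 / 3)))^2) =89425 / 3242772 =0.03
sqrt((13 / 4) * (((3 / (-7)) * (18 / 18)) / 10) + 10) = sqrt(193270) / 140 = 3.14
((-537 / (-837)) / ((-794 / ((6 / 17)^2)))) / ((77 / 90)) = -32220 / 273867671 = -0.00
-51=-51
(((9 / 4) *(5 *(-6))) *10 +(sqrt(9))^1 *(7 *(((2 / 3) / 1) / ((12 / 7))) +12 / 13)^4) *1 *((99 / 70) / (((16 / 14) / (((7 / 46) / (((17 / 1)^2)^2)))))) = -11179209481363 / 34130540793623040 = -0.00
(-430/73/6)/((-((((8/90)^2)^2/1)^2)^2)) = 20263638336341645050048828125/313532612608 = 64630081597529495.40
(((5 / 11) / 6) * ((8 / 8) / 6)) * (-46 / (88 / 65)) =-7475 / 17424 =-0.43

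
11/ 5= 2.20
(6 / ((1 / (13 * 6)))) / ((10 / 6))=1404 / 5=280.80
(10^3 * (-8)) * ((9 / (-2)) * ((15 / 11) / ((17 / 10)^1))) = 5400000 / 187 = 28877.01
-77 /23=-3.35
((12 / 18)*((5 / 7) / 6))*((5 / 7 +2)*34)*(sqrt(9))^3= 9690 / 49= 197.76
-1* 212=-212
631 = 631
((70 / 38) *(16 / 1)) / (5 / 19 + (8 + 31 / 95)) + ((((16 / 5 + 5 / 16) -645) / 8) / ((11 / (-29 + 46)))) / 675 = 262368809 / 80784000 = 3.25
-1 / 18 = -0.06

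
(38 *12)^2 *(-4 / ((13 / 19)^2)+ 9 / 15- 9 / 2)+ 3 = -2186548473 / 845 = -2587631.33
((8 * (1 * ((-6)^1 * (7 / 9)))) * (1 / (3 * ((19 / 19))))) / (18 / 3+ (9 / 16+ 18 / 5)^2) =-102400 / 191943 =-0.53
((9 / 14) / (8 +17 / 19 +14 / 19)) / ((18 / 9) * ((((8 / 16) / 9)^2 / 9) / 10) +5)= 415530 / 31128727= 0.01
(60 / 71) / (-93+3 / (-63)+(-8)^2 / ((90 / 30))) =-210 / 17821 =-0.01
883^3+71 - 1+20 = 688465477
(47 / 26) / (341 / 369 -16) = -17343 / 144638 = -0.12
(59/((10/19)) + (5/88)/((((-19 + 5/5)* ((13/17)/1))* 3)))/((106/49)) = 51.82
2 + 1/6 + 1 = 19/6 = 3.17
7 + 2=9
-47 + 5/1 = -42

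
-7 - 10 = -17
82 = 82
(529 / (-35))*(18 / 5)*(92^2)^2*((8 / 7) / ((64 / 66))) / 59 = -5627732356224 / 72275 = -77865546.26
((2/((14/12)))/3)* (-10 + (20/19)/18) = -6800/1197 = -5.68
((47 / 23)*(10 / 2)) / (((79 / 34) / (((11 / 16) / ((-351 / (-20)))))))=219725 / 1275534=0.17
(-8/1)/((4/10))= -20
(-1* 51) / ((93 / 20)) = -340 / 31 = -10.97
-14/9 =-1.56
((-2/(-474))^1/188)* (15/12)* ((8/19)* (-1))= -5/423282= -0.00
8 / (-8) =-1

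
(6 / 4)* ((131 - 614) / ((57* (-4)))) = 483 / 152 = 3.18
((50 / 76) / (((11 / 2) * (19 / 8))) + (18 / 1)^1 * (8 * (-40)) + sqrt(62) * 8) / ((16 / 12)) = -17154570 / 3971 + 6 * sqrt(62) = -4272.72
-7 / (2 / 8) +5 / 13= -27.62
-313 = -313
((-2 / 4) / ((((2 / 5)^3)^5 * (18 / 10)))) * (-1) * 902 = 68817138671875 / 294912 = 233348045.08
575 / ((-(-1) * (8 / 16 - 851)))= -1150 / 1701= -0.68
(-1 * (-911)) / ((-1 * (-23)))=911 / 23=39.61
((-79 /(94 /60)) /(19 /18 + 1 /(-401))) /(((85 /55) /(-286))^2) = -1639895.70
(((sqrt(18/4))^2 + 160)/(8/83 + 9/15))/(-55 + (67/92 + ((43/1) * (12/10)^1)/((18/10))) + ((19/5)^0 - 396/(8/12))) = -3768366/9868483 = -0.38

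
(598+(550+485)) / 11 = 148.45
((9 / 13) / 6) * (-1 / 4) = -3 / 104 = -0.03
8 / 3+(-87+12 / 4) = -244 / 3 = -81.33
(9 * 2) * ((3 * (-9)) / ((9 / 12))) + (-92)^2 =7816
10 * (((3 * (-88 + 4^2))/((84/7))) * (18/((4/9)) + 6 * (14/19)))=-153630/19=-8085.79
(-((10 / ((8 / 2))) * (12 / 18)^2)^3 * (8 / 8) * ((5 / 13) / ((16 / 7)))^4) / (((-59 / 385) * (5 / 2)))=14443515625 / 5031678652416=0.00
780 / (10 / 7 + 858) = 1365 / 1504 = 0.91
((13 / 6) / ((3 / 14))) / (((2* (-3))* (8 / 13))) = -1183 / 432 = -2.74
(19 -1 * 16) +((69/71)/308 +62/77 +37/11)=156837/21868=7.17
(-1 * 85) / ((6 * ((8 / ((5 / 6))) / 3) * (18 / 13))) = -5525 / 1728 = -3.20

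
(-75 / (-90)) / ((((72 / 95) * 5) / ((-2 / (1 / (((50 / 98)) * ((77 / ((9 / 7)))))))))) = -26125 / 1944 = -13.44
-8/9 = -0.89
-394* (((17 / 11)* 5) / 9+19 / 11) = -100864 / 99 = -1018.83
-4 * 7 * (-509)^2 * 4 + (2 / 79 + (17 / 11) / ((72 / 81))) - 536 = -201730398553 / 6952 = -29017606.24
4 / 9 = 0.44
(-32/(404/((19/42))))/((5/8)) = -608/10605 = -0.06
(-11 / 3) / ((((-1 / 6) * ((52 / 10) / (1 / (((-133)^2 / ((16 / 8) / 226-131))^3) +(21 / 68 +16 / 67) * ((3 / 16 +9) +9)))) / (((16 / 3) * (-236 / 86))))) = -616.72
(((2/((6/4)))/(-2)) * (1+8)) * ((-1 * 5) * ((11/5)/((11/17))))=102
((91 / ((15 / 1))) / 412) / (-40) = -91 / 247200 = -0.00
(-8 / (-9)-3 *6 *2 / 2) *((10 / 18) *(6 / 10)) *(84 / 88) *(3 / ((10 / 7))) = -343 / 30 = -11.43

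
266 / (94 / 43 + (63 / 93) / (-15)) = 93310 / 751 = 124.25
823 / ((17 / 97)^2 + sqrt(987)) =26.17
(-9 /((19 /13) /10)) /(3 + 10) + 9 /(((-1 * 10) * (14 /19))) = -15849 /2660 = -5.96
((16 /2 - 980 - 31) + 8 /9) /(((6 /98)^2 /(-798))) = 5760128654 /27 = 213338098.30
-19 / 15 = -1.27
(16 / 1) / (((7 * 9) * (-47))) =-16 / 2961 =-0.01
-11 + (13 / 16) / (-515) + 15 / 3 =-6.00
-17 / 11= -1.55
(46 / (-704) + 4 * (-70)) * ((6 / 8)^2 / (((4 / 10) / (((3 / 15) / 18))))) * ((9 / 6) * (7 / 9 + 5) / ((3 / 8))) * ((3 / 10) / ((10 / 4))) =-427193 / 35200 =-12.14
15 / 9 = 5 / 3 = 1.67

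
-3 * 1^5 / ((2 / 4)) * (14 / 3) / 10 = -14 / 5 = -2.80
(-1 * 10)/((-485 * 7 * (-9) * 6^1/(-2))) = 2/18333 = 0.00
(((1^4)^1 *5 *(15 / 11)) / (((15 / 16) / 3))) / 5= 48 / 11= 4.36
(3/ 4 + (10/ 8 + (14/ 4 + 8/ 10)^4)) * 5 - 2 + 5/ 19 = 65271219/ 38000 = 1717.66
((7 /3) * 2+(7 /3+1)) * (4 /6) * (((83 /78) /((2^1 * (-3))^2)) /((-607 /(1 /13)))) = -166 /8309223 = -0.00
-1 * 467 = -467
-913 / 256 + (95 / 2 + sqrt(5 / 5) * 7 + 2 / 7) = 91785 / 1792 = 51.22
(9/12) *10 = 15/2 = 7.50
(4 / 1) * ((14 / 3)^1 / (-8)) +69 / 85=-388 / 255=-1.52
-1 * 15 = -15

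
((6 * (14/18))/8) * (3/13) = 7/52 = 0.13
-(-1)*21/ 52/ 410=21/ 21320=0.00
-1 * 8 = -8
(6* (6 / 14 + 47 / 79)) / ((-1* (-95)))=3396 / 52535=0.06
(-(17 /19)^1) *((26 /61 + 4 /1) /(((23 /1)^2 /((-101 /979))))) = 0.00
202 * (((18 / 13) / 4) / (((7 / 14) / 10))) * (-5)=-90900 / 13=-6992.31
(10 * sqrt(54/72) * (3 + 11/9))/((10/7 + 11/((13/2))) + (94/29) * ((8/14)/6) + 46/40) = 10028200 * sqrt(3)/2175393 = 7.98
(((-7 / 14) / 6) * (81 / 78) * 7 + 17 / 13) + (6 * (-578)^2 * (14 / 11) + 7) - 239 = 2918293219 / 1144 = 2550955.61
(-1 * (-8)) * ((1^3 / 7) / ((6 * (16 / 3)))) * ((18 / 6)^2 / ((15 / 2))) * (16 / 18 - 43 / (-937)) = 7883 / 196770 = 0.04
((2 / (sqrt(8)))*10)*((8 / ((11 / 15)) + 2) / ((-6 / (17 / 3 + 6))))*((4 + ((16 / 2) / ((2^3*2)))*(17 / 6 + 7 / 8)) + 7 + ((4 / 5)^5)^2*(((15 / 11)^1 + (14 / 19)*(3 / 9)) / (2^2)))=-627978730600417*sqrt(2) / 387956250000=-2289.17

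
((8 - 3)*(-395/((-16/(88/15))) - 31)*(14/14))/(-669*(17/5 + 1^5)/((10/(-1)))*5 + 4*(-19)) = 17075/41874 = 0.41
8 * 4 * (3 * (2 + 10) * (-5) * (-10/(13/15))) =864000/13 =66461.54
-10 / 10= -1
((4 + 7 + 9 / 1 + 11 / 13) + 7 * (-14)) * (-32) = 32096 / 13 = 2468.92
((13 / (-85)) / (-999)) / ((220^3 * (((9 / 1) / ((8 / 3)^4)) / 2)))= 1664 / 10299117448125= 0.00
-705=-705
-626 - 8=-634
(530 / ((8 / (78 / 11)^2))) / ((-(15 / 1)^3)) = -8957 / 9075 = -0.99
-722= -722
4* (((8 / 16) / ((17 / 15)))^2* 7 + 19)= 81.45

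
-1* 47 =-47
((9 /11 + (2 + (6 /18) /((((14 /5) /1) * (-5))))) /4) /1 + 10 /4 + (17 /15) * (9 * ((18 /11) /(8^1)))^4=6381366359 /393550080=16.21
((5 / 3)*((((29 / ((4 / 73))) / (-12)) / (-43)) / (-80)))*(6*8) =-2117 / 2064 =-1.03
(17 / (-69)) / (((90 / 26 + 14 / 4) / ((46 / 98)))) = -442 / 26607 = -0.02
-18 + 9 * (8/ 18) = -14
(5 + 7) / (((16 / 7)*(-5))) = -21 / 20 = -1.05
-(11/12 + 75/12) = -43/6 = -7.17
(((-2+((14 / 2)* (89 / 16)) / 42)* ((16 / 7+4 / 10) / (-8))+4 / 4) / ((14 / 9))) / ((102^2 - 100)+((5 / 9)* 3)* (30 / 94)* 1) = 2577621 / 30376111360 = 0.00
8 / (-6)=-4 / 3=-1.33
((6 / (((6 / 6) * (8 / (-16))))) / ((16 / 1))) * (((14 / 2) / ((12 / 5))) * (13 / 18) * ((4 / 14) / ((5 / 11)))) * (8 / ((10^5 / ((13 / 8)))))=-1859 / 14400000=-0.00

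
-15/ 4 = -3.75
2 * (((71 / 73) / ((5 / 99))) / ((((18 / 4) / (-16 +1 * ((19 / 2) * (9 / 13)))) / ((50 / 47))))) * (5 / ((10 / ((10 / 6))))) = -9567250 / 133809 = -71.50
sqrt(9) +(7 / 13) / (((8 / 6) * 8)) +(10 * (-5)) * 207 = -4304331 / 416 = -10346.95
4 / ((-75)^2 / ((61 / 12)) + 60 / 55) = 671 / 185808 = 0.00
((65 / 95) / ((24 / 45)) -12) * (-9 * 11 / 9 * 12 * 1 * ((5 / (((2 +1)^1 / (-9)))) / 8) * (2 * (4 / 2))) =-806355 / 76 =-10609.93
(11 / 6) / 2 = 11 / 12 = 0.92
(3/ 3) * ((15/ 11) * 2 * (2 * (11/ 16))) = 15/ 4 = 3.75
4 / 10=2 / 5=0.40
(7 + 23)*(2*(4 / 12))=20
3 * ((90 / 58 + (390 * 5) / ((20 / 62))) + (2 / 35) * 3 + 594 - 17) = 20169237 / 1015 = 19871.17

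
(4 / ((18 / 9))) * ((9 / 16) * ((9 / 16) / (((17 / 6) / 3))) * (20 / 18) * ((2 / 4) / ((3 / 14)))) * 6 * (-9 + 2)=-72.96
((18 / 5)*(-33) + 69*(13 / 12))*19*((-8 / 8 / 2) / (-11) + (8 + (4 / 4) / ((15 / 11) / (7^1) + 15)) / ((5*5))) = -247804156 / 804375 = -308.07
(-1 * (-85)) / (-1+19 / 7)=49.58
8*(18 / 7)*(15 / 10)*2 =432 / 7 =61.71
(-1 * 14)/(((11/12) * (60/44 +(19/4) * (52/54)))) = -2.57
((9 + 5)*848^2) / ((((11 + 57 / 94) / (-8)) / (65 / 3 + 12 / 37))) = -18480144392192 / 121101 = -152601088.28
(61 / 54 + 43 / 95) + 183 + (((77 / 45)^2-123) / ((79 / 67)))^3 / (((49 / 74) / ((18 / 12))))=-6078236656420353329410183 / 2541059172856968750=-2392009.10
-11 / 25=-0.44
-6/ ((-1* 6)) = 1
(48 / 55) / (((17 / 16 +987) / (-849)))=-652032 / 869495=-0.75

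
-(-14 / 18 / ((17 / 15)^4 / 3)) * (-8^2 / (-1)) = 7560000 / 83521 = 90.52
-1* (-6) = 6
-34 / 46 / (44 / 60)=-1.01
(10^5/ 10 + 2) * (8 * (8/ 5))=640128/ 5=128025.60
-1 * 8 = -8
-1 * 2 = -2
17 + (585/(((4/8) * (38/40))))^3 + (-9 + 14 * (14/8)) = 25625808445835/13718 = 1868042604.30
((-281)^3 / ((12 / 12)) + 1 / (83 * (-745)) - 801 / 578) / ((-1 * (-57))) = -793014613336243 / 2037215910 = -389263.90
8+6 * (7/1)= 50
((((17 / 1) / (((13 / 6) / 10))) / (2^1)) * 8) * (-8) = -32640 / 13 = -2510.77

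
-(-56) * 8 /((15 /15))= 448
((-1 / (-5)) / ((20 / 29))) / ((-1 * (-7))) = 29 / 700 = 0.04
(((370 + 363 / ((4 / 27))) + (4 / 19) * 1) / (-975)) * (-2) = 42871 / 7410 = 5.79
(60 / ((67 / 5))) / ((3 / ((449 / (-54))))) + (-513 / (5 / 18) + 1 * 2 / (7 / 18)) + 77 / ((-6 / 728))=-708921212 / 63315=-11196.73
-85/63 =-1.35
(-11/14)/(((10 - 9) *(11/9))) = -9/14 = -0.64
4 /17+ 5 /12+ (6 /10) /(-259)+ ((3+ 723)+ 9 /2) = 731.15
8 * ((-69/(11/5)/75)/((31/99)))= -1656/155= -10.68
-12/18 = -2/3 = -0.67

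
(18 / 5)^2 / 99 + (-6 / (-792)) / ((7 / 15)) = 103 / 700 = 0.15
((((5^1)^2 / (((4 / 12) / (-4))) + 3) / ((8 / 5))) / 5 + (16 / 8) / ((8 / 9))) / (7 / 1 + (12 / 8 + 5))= -31 / 12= -2.58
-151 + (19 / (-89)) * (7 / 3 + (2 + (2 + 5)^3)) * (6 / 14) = -113871 / 623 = -182.78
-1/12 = -0.08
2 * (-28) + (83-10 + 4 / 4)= 18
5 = 5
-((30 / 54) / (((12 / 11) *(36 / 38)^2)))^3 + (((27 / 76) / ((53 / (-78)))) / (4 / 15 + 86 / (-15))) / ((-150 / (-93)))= -1091341670855505581 / 8844832823137505280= -0.12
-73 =-73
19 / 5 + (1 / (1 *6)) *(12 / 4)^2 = 53 / 10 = 5.30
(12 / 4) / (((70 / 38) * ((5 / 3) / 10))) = 342 / 35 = 9.77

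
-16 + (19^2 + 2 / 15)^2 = 29340289 / 225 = 130401.28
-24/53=-0.45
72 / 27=8 / 3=2.67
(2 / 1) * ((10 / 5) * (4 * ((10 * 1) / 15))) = 32 / 3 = 10.67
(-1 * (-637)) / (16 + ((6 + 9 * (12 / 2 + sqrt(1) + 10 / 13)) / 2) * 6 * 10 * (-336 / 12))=-8281 / 828872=-0.01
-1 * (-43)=43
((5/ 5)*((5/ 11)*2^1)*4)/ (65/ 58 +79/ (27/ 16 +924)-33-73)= -34361520/ 990242011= -0.03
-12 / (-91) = 12 / 91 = 0.13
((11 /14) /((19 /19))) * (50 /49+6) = 1892 /343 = 5.52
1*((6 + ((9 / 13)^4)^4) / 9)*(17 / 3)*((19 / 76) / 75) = 22634665159964941693 / 1796624844794585570700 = 0.01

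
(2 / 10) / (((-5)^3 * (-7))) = 1 / 4375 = 0.00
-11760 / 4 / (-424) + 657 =70377 / 106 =663.93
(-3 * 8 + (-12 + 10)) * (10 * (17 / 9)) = -4420 / 9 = -491.11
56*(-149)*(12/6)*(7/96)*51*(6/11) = -33850.09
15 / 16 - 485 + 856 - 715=-5489 / 16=-343.06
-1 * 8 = -8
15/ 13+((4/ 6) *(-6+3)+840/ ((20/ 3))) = 1627/ 13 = 125.15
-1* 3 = -3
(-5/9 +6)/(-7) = -7/9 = -0.78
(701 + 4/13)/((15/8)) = 24312/65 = 374.03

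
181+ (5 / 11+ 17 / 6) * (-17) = 8257 / 66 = 125.11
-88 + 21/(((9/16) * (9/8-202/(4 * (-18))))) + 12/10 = -109382/1415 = -77.30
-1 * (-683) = 683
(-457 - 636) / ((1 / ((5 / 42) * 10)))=-27325 / 21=-1301.19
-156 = -156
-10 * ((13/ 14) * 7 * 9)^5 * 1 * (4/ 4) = -6851400111.56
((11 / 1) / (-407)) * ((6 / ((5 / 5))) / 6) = -1 / 37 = -0.03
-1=-1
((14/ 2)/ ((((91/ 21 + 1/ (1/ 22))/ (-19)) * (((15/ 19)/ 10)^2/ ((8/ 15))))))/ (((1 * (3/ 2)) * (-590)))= 1536416/ 3146175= 0.49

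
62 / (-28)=-2.21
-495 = -495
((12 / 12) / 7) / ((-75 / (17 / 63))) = -17 / 33075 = -0.00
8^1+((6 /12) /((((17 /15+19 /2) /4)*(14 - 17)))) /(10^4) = 1275999 /159500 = 8.00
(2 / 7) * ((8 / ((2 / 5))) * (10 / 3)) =400 / 21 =19.05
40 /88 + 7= 82 /11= 7.45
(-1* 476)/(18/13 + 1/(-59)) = -365092/1049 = -348.04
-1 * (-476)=476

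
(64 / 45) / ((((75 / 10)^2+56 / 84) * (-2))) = -128 / 10245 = -0.01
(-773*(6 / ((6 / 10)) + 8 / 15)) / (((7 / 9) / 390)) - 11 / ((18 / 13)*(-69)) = -35495559151 / 8694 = -4082765.03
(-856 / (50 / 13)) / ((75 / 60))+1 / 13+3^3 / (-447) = -43105872 / 242125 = -178.03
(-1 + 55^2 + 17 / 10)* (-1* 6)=-90771 / 5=-18154.20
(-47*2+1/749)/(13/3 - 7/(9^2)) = -5702805/257656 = -22.13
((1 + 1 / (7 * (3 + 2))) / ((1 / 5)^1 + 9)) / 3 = 6 / 161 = 0.04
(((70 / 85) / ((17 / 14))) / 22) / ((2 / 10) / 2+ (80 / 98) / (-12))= 0.96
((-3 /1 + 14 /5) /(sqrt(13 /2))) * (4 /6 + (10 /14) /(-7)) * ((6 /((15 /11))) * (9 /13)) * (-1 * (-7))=-5478 * sqrt(26) /29575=-0.94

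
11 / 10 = 1.10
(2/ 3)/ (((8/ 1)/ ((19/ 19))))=1/ 12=0.08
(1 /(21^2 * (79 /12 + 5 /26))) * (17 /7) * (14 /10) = 884 /776895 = 0.00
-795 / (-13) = 795 / 13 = 61.15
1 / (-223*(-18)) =1 / 4014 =0.00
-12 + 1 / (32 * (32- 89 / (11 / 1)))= -100981 / 8416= -12.00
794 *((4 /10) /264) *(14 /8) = 2779 /1320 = 2.11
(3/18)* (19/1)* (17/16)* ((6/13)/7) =323/1456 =0.22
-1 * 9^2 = -81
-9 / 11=-0.82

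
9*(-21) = -189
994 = 994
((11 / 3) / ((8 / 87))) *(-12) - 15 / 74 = -17712 / 37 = -478.70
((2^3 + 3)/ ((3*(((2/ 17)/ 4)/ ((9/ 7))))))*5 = 5610/ 7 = 801.43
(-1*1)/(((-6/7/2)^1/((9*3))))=63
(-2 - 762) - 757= -1521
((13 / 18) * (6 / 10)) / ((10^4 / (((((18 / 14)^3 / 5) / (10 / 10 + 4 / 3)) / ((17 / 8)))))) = 9477 / 2551062500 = 0.00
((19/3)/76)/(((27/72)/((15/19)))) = 10/57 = 0.18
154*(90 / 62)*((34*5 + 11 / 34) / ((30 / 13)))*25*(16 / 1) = 3478074600 / 527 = 6599762.05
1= 1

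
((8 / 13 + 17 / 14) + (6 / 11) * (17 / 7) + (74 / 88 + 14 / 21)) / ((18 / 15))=279995 / 72072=3.88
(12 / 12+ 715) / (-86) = -8.33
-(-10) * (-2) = -20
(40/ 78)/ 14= 10/ 273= 0.04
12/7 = 1.71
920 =920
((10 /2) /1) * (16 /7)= 80 /7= 11.43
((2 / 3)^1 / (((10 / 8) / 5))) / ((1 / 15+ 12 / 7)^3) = 3087000 / 6539203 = 0.47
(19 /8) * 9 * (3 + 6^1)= 1539 /8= 192.38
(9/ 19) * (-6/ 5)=-54/ 95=-0.57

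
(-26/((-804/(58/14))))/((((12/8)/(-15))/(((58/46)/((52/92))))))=-4205/1407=-2.99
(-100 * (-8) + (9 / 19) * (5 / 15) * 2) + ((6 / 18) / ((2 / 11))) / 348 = 31750337 / 39672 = 800.32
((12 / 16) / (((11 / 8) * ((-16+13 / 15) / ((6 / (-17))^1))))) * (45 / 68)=6075 / 721633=0.01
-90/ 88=-45/ 44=-1.02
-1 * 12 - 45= -57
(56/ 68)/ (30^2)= 7/ 7650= 0.00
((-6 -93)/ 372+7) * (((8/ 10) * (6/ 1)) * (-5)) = -5010/ 31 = -161.61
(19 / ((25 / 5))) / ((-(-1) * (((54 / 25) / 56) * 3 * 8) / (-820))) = -272650 / 81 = -3366.05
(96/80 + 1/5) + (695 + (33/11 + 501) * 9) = 26162/5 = 5232.40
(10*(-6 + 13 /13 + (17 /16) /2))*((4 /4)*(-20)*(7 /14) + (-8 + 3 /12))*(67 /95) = 680251 /1216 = 559.42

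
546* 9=4914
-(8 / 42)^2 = -16 / 441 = -0.04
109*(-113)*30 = -369510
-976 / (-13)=976 / 13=75.08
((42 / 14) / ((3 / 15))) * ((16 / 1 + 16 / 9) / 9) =29.63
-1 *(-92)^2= -8464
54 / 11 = 4.91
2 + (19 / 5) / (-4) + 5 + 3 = 181 / 20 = 9.05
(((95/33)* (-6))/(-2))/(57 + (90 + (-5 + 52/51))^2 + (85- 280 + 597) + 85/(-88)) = 1976760/1798466179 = 0.00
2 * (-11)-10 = -32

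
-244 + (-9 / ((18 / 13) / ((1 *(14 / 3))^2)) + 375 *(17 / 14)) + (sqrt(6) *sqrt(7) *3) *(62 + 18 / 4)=8795 / 126 + 399 *sqrt(42) / 2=1362.71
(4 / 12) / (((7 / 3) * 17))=0.01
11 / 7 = 1.57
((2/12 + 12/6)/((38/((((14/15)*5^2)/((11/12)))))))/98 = 65/4389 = 0.01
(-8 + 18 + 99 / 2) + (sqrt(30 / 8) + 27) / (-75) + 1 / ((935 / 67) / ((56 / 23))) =12755577 / 215050-sqrt(15) / 150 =59.29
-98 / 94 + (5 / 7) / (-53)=-18414 / 17437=-1.06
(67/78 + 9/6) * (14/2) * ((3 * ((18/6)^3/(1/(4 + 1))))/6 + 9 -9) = 14490/13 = 1114.62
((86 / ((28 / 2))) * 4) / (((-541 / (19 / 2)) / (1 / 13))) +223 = 10976879 / 49231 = 222.97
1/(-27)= -0.04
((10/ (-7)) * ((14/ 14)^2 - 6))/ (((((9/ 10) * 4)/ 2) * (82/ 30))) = 1250/ 861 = 1.45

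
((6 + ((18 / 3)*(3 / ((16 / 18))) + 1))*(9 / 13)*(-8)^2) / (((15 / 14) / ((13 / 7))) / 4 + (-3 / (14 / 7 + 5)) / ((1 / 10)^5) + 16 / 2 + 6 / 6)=-97664 / 3465927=-0.03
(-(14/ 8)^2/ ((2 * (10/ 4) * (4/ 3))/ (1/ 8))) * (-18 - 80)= 5.63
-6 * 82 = -492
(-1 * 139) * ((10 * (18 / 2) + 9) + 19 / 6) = -85207 / 6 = -14201.17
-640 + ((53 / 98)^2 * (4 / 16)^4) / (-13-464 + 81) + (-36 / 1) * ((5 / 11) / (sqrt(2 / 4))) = -623113669369 / 973615104-180 * sqrt(2) / 11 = -663.14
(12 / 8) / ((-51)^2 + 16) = 3 / 5234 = 0.00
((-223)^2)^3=122978496247489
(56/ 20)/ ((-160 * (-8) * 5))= 0.00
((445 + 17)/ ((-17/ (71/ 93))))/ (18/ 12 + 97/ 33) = -721644/ 154411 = -4.67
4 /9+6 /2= 31 /9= 3.44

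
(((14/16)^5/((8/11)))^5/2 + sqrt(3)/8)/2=0.15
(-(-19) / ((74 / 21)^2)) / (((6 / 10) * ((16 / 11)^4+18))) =204461565 / 1802009224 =0.11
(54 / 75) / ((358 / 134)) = 0.27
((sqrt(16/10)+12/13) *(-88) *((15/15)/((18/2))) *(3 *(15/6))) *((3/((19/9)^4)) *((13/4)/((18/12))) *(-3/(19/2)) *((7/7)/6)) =2886840/2476099+1250964 *sqrt(10)/2476099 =2.76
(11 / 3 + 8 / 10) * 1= 67 / 15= 4.47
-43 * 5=-215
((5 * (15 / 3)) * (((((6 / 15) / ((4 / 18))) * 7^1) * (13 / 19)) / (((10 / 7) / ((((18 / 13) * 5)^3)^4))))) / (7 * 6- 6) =1729880910946125000000000 / 34051047486703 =50802575504.37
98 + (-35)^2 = 1323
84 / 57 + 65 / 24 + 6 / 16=1039 / 228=4.56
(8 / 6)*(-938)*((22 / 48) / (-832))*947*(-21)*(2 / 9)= -34199011 / 11232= -3044.78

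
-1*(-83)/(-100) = -83/100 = -0.83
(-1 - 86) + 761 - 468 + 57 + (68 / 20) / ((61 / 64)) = 81303 / 305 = 266.57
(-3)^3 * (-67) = 1809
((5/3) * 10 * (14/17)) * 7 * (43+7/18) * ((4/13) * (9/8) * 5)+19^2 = 5022968/663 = 7576.12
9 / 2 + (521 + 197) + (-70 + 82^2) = 14753 / 2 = 7376.50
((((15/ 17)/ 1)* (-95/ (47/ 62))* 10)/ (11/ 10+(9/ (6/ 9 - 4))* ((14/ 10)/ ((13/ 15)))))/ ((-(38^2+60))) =-14356875/ 63689888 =-0.23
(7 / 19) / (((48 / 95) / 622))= 10885 / 24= 453.54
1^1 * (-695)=-695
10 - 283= -273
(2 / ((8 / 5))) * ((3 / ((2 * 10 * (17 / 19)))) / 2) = 57 / 544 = 0.10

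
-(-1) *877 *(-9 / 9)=-877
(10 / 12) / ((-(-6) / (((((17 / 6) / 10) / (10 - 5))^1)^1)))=17 / 2160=0.01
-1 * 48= -48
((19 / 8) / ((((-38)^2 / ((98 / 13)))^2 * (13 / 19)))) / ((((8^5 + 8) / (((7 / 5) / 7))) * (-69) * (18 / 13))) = -2401 / 397366669140480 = -0.00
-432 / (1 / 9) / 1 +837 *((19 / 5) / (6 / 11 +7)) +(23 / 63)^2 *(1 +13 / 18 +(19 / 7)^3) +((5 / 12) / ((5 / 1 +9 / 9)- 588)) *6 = -6833186877173593 / 1972865829060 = -3463.58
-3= -3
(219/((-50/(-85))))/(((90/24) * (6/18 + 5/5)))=3723/50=74.46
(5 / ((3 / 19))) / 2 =95 / 6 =15.83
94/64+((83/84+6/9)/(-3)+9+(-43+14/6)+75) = 89209/2016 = 44.25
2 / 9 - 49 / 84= -13 / 36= -0.36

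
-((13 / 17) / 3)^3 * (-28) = 0.46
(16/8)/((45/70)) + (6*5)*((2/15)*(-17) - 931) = -251954/9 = -27994.89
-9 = -9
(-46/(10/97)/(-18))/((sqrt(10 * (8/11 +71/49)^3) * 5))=365981 * sqrt(129030)/269203500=0.49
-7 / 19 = -0.37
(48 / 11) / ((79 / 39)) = 1872 / 869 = 2.15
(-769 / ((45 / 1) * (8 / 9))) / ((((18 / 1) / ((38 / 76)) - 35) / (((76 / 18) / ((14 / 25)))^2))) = -34701125 / 31752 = -1092.88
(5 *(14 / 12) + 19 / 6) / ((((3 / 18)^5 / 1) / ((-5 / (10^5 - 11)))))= -349920 / 99989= -3.50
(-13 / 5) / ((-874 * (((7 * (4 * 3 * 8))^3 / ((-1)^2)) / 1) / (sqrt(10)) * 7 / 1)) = 0.00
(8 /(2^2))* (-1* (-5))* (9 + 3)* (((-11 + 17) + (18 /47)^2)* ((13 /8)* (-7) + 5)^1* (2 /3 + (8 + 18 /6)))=-121183650 /2209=-54859.05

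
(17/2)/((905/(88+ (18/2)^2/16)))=25313/28960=0.87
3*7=21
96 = 96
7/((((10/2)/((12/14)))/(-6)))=-36/5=-7.20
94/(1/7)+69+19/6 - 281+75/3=2845/6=474.17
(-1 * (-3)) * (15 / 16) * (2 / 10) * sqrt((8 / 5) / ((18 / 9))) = 9 * sqrt(5) / 40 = 0.50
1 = 1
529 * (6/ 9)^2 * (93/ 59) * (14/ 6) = 459172/ 531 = 864.73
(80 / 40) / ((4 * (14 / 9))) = 9 / 28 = 0.32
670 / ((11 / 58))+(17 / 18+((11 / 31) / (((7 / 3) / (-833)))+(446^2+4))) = 1241883091 / 6138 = 202326.99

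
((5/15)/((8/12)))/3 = 1/6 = 0.17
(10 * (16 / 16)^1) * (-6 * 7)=-420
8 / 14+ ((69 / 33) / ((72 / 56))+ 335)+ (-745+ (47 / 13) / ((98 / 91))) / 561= 7913903 / 23562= 335.88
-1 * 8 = -8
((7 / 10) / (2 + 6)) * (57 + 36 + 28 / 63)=5887 / 720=8.18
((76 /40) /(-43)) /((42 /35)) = -19 /516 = -0.04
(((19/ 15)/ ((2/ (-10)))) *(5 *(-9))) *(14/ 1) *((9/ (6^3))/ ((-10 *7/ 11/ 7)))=-1463/ 8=-182.88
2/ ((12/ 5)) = 0.83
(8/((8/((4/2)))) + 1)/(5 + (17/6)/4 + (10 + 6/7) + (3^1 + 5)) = 504/4127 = 0.12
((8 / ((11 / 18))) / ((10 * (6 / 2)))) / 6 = 0.07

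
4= 4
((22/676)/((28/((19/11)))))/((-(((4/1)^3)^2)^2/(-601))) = 11419/158779572224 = 0.00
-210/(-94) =105/47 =2.23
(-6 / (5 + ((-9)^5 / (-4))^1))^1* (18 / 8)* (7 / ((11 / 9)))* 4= -0.02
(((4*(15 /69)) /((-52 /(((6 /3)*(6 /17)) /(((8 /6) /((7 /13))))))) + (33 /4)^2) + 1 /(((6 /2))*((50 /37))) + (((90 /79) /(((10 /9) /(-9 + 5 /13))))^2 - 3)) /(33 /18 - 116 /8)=-70933481520269 /6268465392800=-11.32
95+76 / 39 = 3781 / 39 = 96.95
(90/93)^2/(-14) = -450/6727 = -0.07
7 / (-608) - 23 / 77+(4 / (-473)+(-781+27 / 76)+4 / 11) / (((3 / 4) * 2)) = -3143456555 / 6039264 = -520.50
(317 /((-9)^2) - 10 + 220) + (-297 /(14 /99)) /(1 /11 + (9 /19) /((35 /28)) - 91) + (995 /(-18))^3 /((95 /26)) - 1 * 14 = -843954403284697 /18345040056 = -46004.50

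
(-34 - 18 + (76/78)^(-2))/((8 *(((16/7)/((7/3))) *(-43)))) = 3604783/23843328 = 0.15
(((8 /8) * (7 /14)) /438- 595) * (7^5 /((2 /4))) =-8760127733 /438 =-20000291.63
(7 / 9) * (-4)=-28 / 9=-3.11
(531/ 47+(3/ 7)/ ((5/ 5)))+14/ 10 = 21593/ 1645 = 13.13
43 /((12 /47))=2021 /12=168.42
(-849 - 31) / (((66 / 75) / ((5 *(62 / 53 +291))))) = -77425000 / 53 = -1460849.06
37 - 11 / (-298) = 11037 / 298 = 37.04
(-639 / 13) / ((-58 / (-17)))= -10863 / 754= -14.41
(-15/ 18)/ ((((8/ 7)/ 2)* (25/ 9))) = -21/ 40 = -0.52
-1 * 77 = -77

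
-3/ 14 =-0.21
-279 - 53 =-332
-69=-69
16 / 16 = 1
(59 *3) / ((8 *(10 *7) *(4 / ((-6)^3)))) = -4779 / 280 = -17.07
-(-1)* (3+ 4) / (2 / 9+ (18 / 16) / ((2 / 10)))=504 / 421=1.20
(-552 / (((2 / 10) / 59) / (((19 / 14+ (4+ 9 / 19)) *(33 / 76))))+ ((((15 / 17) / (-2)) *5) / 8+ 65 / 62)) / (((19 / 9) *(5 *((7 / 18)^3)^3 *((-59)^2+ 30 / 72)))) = -55147.25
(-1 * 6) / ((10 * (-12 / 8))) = 2 / 5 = 0.40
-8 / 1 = -8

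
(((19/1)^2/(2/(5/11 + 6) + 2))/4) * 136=435727/82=5313.74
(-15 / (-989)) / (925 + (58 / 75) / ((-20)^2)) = 225000 / 13722403681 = 0.00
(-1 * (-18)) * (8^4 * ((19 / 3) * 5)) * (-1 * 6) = -14008320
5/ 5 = 1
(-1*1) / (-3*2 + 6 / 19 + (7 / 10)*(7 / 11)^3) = 252890 / 1391861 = 0.18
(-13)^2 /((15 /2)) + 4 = 398 /15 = 26.53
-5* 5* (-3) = 75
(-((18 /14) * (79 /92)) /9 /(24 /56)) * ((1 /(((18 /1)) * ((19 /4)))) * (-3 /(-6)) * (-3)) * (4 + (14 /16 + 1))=3713 /125856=0.03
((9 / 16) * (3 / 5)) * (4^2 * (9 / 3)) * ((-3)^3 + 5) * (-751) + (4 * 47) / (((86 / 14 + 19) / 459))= 59639463 / 220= 271088.47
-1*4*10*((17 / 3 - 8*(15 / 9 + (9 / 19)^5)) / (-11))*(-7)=16342886840 / 81711267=200.01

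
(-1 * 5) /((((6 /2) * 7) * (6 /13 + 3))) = -13 /189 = -0.07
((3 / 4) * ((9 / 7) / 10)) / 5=27 / 1400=0.02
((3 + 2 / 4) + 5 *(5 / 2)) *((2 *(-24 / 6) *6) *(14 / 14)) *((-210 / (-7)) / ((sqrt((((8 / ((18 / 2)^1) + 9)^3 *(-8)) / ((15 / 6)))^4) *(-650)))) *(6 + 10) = 382637520 / 6460756782493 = 0.00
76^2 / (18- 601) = -5776 / 583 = -9.91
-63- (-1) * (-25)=-88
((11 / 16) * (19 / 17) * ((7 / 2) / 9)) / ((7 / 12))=209 / 408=0.51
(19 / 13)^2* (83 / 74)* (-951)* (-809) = 23052303717 / 12506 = 1843299.51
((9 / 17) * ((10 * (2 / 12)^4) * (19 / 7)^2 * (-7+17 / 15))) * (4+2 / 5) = -87362 / 112455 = -0.78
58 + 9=67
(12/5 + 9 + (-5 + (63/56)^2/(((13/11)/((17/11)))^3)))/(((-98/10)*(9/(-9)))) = 6489221/6889792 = 0.94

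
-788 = -788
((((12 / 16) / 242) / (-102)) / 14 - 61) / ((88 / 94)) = -1321021903 / 20273792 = -65.16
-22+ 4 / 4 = -21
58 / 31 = 1.87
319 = 319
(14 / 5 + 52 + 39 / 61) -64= -2611 / 305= -8.56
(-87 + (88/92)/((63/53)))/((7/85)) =-10616245/10143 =-1046.66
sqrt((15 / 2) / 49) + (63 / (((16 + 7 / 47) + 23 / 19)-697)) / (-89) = 56259 / 54015791 + sqrt(30) / 14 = 0.39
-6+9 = 3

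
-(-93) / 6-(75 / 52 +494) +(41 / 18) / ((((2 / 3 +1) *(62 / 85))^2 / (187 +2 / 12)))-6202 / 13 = -400906429 / 599664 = -668.55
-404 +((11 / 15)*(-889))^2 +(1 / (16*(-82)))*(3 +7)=62672888171 / 147600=424613.06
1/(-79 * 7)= -1/553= -0.00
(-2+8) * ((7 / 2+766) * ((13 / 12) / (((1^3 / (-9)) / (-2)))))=180063 / 2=90031.50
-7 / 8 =-0.88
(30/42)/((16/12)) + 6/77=0.61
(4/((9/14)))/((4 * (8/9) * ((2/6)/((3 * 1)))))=63/4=15.75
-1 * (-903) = 903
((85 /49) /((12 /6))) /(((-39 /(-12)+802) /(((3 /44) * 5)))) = 0.00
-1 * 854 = -854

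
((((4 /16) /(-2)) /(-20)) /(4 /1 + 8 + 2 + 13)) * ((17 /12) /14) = 17 /725760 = 0.00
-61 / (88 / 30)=-915 / 44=-20.80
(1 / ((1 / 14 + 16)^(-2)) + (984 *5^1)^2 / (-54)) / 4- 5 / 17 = -4478303485 / 39984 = -112002.39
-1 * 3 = -3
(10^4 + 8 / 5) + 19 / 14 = 700207 / 70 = 10002.96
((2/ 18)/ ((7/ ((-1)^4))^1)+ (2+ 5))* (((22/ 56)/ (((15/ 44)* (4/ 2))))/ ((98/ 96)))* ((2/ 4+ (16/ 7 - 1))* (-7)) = -1069640/ 21609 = -49.50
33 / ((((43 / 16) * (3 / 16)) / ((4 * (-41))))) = -461824 / 43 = -10740.09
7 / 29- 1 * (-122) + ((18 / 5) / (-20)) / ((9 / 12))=88451 / 725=122.00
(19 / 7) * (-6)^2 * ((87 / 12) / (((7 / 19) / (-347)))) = -32694687 / 49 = -667238.51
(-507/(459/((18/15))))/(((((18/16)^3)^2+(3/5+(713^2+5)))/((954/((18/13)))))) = -0.00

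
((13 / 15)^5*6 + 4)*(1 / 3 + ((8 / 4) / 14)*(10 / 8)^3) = 722217889 / 170100000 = 4.25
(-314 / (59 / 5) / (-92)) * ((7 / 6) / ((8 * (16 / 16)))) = 5495 / 130272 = 0.04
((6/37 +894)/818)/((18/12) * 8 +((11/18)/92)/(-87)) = 2383239024/26162732449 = 0.09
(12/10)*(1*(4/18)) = 4/15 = 0.27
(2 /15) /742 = 1 /5565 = 0.00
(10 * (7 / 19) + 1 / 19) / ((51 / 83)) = 5893 / 969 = 6.08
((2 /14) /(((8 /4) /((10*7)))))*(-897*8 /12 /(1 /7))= -20930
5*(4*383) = 7660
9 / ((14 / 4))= 18 / 7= 2.57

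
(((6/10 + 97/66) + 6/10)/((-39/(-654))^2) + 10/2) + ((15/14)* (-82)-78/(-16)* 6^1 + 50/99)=1634099893/2342340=697.64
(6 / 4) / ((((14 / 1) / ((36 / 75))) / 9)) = 81 / 175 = 0.46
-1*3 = -3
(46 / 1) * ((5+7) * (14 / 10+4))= 14904 / 5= 2980.80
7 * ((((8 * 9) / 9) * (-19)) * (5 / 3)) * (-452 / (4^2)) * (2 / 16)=75145 / 12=6262.08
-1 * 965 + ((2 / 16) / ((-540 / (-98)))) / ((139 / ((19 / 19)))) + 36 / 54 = -289531391 / 300240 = -964.33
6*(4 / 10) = 12 / 5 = 2.40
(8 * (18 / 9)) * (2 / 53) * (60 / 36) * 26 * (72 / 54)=16640 / 477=34.88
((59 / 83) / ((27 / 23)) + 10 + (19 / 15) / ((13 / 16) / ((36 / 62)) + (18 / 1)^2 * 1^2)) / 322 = 11140709609 / 338124657150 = 0.03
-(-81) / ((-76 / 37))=-39.43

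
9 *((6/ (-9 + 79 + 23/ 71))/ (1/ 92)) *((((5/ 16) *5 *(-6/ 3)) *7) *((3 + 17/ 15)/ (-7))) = 4556070/ 4993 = 912.49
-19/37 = -0.51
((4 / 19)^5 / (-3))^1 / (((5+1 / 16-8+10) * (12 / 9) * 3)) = -4096 / 839397561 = -0.00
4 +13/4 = 29/4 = 7.25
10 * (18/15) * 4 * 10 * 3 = 1440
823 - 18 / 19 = 15619 / 19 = 822.05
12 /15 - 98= -486 /5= -97.20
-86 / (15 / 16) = -91.73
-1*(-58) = 58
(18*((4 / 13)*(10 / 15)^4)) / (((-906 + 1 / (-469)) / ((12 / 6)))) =-120064 / 49715055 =-0.00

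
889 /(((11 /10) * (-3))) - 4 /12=-269.73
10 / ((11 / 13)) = 130 / 11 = 11.82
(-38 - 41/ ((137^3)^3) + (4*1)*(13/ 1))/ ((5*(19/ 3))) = 714059489034032566911/ 1615134558529359377815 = 0.44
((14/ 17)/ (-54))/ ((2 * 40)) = -7/ 36720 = -0.00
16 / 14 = 8 / 7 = 1.14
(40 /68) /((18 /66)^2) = 1210 /153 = 7.91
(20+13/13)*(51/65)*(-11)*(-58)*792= 8325723.32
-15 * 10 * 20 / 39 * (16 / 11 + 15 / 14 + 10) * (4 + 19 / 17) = -83911500 / 17017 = -4931.04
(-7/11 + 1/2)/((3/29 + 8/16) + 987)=-87/630091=-0.00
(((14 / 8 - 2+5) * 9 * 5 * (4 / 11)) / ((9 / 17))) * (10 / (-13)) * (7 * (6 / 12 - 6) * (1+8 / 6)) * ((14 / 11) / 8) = 2769725 / 1716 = 1614.06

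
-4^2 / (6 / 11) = -88 / 3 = -29.33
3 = 3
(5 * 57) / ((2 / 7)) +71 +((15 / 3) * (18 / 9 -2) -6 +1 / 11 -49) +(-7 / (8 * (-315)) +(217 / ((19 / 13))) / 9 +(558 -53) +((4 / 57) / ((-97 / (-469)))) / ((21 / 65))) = 11211187013 / 7298280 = 1536.14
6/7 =0.86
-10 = -10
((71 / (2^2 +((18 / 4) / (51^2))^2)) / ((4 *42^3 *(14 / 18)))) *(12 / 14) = 5929991 / 89839263836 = 0.00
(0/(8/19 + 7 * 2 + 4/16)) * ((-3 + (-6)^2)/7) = 0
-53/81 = -0.65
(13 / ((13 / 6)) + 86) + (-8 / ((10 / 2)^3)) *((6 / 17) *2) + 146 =505654 / 2125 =237.95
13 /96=0.14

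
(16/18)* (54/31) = 48/31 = 1.55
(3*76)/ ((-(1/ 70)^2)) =-1117200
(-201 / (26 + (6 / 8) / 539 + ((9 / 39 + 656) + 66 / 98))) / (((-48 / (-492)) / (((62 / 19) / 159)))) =-1193390198 / 19274462353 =-0.06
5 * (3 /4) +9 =51 /4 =12.75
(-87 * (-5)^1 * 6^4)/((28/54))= 7610760/7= 1087251.43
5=5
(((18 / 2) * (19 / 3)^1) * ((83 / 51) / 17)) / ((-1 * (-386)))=1577 / 111554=0.01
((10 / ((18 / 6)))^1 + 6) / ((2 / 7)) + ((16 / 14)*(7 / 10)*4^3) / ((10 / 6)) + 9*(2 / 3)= 5204 / 75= 69.39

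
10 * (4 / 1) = 40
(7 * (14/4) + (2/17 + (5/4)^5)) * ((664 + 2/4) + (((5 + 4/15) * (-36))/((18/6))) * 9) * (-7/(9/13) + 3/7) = -9372797071/365568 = -25639.00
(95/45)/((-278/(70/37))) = -665/46287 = -0.01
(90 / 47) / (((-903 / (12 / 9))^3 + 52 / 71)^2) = 1858314240 / 93641547798460405698006167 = 0.00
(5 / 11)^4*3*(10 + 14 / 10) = 21375 / 14641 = 1.46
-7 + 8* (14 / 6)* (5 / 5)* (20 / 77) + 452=14845 / 33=449.85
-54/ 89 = -0.61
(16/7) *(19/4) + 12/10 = 422/35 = 12.06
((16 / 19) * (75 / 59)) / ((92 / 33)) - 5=-119015 / 25783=-4.62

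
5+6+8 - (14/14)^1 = 18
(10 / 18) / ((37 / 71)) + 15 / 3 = 2020 / 333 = 6.07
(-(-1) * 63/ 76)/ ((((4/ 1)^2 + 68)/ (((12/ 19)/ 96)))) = 3/ 46208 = 0.00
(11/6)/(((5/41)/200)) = 9020/3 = 3006.67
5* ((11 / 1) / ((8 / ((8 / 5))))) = 11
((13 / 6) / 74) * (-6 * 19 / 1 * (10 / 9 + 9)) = -33.75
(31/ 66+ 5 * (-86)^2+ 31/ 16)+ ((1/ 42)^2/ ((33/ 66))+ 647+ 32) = 2923127869/ 77616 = 37661.41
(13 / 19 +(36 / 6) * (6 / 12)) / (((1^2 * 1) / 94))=6580 / 19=346.32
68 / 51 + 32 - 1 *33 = 1 / 3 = 0.33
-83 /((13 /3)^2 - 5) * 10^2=-18675 /31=-602.42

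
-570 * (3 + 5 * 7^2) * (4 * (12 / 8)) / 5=-169632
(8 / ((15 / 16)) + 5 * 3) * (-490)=-34594 / 3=-11531.33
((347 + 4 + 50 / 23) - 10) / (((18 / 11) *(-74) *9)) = -9647 / 30636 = -0.31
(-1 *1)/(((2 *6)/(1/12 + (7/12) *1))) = -1/18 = -0.06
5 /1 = 5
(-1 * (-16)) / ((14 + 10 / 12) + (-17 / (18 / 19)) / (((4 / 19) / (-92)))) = 144 / 70709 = 0.00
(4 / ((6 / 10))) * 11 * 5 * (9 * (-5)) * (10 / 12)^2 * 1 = -11458.33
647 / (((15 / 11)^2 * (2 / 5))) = 78287 / 90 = 869.86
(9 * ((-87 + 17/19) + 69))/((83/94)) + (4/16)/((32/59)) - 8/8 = -35302413/201856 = -174.89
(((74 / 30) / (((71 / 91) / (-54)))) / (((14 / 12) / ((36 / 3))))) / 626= -311688 / 111115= -2.81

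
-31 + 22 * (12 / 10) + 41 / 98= -2049 / 490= -4.18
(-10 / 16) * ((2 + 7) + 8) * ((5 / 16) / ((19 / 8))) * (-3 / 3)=1.40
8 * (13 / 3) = 104 / 3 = 34.67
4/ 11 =0.36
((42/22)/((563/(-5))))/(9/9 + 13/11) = -35/4504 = -0.01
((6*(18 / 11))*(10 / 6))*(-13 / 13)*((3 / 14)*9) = -2430 / 77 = -31.56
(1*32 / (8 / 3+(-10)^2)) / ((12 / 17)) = 34 / 77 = 0.44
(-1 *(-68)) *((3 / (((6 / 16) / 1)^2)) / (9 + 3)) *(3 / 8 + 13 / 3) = 15368 / 27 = 569.19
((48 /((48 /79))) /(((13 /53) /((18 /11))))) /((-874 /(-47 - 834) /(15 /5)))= 99596169 /62491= 1593.77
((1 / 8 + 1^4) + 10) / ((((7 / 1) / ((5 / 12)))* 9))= 445 / 6048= 0.07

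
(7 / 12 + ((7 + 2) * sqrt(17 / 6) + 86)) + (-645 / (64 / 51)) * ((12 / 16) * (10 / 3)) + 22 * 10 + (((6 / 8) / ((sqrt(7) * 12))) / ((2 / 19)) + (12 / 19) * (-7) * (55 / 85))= -121704947 / 124032 + 19 * sqrt(7) / 224 + 3 * sqrt(102) / 2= -965.86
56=56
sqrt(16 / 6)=2 * sqrt(6) / 3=1.63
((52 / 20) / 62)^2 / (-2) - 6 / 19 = -1156411 / 3651800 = -0.32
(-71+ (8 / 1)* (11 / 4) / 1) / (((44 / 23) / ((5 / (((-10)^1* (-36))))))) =-1127 / 3168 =-0.36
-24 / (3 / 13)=-104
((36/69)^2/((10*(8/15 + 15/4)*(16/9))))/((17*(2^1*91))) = 243/210319291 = 0.00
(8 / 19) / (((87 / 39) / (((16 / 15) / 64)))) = 26 / 8265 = 0.00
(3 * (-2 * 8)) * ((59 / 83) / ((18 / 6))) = -944 / 83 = -11.37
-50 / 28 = -25 / 14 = -1.79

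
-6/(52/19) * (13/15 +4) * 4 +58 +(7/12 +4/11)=139597/8580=16.27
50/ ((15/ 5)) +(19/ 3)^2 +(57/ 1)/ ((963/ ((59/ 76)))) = 218885/ 3852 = 56.82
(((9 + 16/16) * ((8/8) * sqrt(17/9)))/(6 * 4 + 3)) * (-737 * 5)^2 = 135792250 * sqrt(17)/81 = 6912170.25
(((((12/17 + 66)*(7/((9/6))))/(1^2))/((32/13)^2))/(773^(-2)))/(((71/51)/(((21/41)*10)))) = 42083910704745/372608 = 112944195.25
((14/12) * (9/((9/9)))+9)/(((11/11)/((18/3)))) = 117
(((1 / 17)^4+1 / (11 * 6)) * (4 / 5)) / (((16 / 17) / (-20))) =-83587 / 324258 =-0.26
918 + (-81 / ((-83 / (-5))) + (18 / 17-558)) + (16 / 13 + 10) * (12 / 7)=48205851 / 128401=375.43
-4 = -4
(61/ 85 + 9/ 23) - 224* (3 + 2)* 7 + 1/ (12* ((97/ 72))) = -1486516374/ 189635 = -7838.83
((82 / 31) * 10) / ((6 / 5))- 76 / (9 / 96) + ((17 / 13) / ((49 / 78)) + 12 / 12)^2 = -779.13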